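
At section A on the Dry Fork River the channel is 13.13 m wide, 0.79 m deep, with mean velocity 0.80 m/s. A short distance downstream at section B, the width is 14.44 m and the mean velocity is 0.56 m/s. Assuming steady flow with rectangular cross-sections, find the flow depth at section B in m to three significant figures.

Q = A₁V₁ = (13.13×0.79) × 0.80 = 8.298 m³/s
d₂ = Q/(b₂ V₂) = 8.298/(14.44×0.56) = 1.026 m

1.03 m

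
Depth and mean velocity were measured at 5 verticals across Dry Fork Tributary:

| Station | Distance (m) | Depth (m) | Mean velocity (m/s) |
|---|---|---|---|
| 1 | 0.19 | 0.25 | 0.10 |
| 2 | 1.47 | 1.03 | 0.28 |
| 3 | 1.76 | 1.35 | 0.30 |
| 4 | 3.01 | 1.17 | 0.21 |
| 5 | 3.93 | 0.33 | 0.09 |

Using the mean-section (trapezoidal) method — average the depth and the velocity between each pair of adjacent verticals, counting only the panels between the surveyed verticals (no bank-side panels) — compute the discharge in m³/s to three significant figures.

Panel 1-2: Δb = 1.28 m, d̄ = (0.25+1.03)/2 = 0.64, v̄ = (0.10+0.28)/2 = 0.19 → q = 1.28×0.64×0.19 = 0.1556 m³/s
Panel 2-3: Δb = 0.29 m, d̄ = (1.03+1.35)/2 = 1.19, v̄ = (0.28+0.30)/2 = 0.29 → q = 0.29×1.19×0.29 = 0.1001 m³/s
Panel 3-4: Δb = 1.25 m, d̄ = (1.35+1.17)/2 = 1.26, v̄ = (0.30+0.21)/2 = 0.255 → q = 1.25×1.26×0.255 = 0.4016 m³/s
Panel 4-5: Δb = 0.92 m, d̄ = (1.17+0.33)/2 = 0.75, v̄ = (0.21+0.09)/2 = 0.15 → q = 0.92×0.75×0.15 = 0.1035 m³/s
Q = Σ q = 0.7609 m³/s

0.761 m³/s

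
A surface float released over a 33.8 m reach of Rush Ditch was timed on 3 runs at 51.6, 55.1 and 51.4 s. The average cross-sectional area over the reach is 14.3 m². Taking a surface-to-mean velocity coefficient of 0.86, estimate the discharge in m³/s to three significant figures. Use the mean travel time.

7.89 m³/s

t̄ = (51.6 + 55.1 + 51.4) / 3 = 52.7 s
v_surface = L / t̄ = 33.8 / 52.7 = 0.6414 m/s
v_mean = 0.86 × 0.6414 = 0.5516 m/s
Q = A × v_mean = 14.3 × 0.5516 = 7.888 m³/s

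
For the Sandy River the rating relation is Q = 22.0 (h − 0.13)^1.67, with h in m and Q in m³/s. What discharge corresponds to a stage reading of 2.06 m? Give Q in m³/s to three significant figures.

Q = 22.0 × (2.06 − 0.13)^1.67 = 22.0 × 1.93^1.67 = 65.96 m³/s

66.0 m³/s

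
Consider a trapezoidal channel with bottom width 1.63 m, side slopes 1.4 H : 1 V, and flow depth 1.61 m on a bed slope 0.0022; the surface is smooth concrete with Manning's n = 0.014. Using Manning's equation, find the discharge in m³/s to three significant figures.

A = (b + z·y)·y = (1.63 + 1.4×1.61)×1.61 = 6.253 m²
P = b + 2y√(1+z²) = 1.63 + 2×1.61×√(1+1.4²) = 7.170 m
R = A/P = 6.253/7.170 = 0.8722 m
Q = (1/n)·A·R^(2/3)·S^(1/2) = (1/0.014) × 6.253 × 0.8722^(2/3) × 0.0022^(1/2) = 19.12 m³/s

19.1 m³/s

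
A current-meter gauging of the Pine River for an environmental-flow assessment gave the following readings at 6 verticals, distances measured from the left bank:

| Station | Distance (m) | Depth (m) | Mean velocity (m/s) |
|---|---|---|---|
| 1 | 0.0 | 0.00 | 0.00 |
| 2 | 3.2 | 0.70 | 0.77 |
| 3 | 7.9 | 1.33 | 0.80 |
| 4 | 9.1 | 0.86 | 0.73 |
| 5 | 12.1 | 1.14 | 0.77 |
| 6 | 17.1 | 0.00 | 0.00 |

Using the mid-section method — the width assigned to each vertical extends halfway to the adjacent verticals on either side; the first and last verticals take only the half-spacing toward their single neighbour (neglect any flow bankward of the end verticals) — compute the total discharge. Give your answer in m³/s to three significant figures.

w_2 = (7.9 − 0.0)/2 = 3.95 m; q_2 = 0.77 × 0.70 × 3.95 = 2.129 m³/s
w_3 = (9.1 − 3.2)/2 = 2.95 m; q_3 = 0.80 × 1.33 × 2.95 = 3.139 m³/s
w_4 = (12.1 − 7.9)/2 = 2.1 m; q_4 = 0.73 × 0.86 × 2.1 = 1.318 m³/s
w_5 = (17.1 − 9.1)/2 = 4 m; q_5 = 0.77 × 1.14 × 4 = 3.511 m³/s
Stations 1, 6 contribute zero (depth or velocity is 0).
Q = Σ qᵢ = 10.10 m³/s

10.1 m³/s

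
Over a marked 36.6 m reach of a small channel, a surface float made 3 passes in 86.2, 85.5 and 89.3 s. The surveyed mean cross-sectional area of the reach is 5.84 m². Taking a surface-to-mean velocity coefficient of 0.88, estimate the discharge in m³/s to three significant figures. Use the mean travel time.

2.16 m³/s

t̄ = (86.2 + 85.5 + 89.3) / 3 = 87 s
v_surface = L / t̄ = 36.6 / 87 = 0.4207 m/s
v_mean = 0.88 × 0.4207 = 0.3702 m/s
Q = A × v_mean = 5.84 × 0.3702 = 2.162 m³/s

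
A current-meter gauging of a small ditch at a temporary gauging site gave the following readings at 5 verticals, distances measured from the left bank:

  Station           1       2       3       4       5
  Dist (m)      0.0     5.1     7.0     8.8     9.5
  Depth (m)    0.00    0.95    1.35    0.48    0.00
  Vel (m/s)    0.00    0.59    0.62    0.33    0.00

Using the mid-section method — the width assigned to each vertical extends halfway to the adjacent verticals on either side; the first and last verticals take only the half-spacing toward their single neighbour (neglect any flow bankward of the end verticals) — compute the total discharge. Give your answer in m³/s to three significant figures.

w_2 = (7.0 − 0.0)/2 = 3.5 m; q_2 = 0.59 × 0.95 × 3.5 = 1.962 m³/s
w_3 = (8.8 − 5.1)/2 = 1.85 m; q_3 = 0.62 × 1.35 × 1.85 = 1.548 m³/s
w_4 = (9.5 − 7.0)/2 = 1.25 m; q_4 = 0.33 × 0.48 × 1.25 = 0.1980 m³/s
Stations 1, 5 contribute zero (depth or velocity is 0).
Q = Σ qᵢ = 3.708 m³/s

3.71 m³/s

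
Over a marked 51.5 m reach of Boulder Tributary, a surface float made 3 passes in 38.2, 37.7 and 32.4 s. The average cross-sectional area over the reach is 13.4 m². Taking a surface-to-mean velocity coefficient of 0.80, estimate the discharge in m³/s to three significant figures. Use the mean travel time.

15.3 m³/s

t̄ = (38.2 + 37.7 + 32.4) / 3 = 36.1 s
v_surface = L / t̄ = 51.5 / 36.1 = 1.427 m/s
v_mean = 0.80 × 1.427 = 1.141 m/s
Q = A × v_mean = 13.4 × 1.141 = 15.29 m³/s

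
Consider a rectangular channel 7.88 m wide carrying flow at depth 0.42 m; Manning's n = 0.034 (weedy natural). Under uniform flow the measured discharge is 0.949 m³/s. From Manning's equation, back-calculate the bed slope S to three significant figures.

A = b·y = 7.88 × 0.42 = 3.310 m²
P = b + 2y = 7.88 + 2×0.42 = 8.720 m
R = A/P = 3.310/8.720 = 0.3795 m
S = (Q·n / (1·A·R^(2/3)))² = (0.949×0.034 / (1×3.310×0.5242))² = 0.0003459

0.000346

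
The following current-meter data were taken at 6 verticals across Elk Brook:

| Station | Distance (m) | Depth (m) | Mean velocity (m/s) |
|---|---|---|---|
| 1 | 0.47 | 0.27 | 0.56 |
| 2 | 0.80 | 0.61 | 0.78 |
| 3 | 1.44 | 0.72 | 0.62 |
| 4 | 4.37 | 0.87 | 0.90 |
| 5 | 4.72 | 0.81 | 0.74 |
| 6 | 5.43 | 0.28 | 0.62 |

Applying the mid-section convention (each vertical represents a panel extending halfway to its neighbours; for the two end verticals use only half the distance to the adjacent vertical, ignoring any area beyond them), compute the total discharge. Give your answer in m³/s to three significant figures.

2.72 m³/s

w_1 = (0.80 − 0.47)/2 = 0.165 m; q_1 = 0.56 × 0.27 × 0.165 = 0.02495 m³/s
w_2 = (1.44 − 0.47)/2 = 0.485 m; q_2 = 0.78 × 0.61 × 0.485 = 0.2308 m³/s
w_3 = (4.37 − 0.80)/2 = 1.785 m; q_3 = 0.62 × 0.72 × 1.785 = 0.7968 m³/s
w_4 = (4.72 − 1.44)/2 = 1.64 m; q_4 = 0.90 × 0.87 × 1.64 = 1.284 m³/s
w_5 = (5.43 − 4.37)/2 = 0.53 m; q_5 = 0.74 × 0.81 × 0.53 = 0.3177 m³/s
w_6 = (5.43 − 4.72)/2 = 0.355 m; q_6 = 0.62 × 0.28 × 0.355 = 0.06163 m³/s
Q = Σ qᵢ = 2.716 m³/s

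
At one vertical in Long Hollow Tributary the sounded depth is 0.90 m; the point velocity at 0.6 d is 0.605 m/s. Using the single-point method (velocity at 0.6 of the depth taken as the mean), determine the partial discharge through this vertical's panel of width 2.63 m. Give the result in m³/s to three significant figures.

v̄ = v₀.₆ = 0.605 m/s
q = v̄ × d × w = 0.6050 × 0.90 × 2.63 = 1.432 m³/s

1.43 m³/s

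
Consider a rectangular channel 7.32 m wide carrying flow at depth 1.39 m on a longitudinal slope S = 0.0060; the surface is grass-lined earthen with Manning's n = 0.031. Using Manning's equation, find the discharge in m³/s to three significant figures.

A = b·y = 7.32 × 1.39 = 10.17 m²
P = b + 2y = 7.32 + 2×1.39 = 10.10 m
R = A/P = 10.17/10.10 = 1.007 m
Q = (1/n)·A·R^(2/3)·S^(1/2) = (1/0.031) × 10.17 × 1.007^(2/3) × 0.0060^(1/2) = 25.55 m³/s

25.5 m³/s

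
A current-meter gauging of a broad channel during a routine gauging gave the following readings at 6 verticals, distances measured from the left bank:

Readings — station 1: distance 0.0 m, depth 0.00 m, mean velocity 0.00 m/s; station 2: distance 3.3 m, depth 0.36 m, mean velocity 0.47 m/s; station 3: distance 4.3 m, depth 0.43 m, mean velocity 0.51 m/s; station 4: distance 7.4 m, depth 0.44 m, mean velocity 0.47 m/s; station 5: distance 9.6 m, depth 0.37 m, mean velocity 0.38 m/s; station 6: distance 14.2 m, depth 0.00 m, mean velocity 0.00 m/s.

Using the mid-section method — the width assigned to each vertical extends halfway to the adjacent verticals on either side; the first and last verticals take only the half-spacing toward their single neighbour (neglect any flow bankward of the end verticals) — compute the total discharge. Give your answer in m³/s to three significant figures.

1.84 m³/s

w_2 = (4.3 − 0.0)/2 = 2.15 m; q_2 = 0.47 × 0.36 × 2.15 = 0.3638 m³/s
w_3 = (7.4 − 3.3)/2 = 2.05 m; q_3 = 0.51 × 0.43 × 2.05 = 0.4496 m³/s
w_4 = (9.6 − 4.3)/2 = 2.65 m; q_4 = 0.47 × 0.44 × 2.65 = 0.5480 m³/s
w_5 = (14.2 − 7.4)/2 = 3.4 m; q_5 = 0.38 × 0.37 × 3.4 = 0.4780 m³/s
Stations 1, 6 contribute zero (depth or velocity is 0).
Q = Σ qᵢ = 1.839 m³/s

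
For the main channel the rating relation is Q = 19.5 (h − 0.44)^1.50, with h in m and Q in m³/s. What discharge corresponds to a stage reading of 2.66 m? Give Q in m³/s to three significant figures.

64.5 m³/s

Q = 19.5 × (2.66 − 0.44)^1.50 = 19.5 × 2.22^1.50 = 64.50 m³/s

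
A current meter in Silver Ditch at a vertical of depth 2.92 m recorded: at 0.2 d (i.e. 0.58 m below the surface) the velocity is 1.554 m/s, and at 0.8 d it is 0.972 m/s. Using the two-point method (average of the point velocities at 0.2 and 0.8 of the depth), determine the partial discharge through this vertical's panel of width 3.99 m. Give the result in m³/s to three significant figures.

v̄ = (1.554 + 0.972) / 2 = 1.263 m/s
q = v̄ × d × w = 1.263 × 2.92 × 3.99 = 14.71 m³/s

14.7 m³/s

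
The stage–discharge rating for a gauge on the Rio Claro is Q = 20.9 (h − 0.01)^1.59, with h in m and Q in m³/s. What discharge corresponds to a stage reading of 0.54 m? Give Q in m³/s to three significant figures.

7.62 m³/s

Q = 20.9 × (0.54 − 0.01)^1.59 = 20.9 × 0.53^1.59 = 7.616 m³/s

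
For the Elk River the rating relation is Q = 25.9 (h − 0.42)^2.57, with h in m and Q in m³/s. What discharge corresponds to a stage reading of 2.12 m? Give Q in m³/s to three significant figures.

101 m³/s

Q = 25.9 × (2.12 − 0.42)^2.57 = 25.9 × 1.7^2.57 = 101.3 m³/s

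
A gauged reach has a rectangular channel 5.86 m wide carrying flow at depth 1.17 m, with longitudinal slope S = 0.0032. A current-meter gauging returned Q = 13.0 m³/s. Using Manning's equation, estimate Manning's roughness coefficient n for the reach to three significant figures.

0.0265

A = b·y = 5.86 × 1.17 = 6.856 m²
P = b + 2y = 5.86 + 2×1.17 = 8.200 m
R = A/P = 6.856/8.200 = 0.8361 m
n = (1/Q)·A·R^(2/3)·S^(1/2) = (1/13.0) × 6.856 × 0.8875 × 0.05657 = 0.02648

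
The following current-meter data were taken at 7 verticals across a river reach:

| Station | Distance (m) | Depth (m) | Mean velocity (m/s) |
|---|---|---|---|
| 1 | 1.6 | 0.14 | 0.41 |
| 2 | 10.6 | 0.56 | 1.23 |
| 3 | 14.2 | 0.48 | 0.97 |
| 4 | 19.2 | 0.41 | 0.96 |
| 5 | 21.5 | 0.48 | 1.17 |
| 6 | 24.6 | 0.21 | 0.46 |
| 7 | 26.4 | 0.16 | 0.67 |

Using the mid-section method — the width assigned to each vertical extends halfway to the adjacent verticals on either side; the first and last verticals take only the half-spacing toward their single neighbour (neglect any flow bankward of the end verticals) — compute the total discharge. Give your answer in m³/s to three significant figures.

9.89 m³/s

w_1 = (10.6 − 1.6)/2 = 4.5 m; q_1 = 0.41 × 0.14 × 4.5 = 0.2583 m³/s
w_2 = (14.2 − 1.6)/2 = 6.3 m; q_2 = 1.23 × 0.56 × 6.3 = 4.339 m³/s
w_3 = (19.2 − 10.6)/2 = 4.3 m; q_3 = 0.97 × 0.48 × 4.3 = 2.002 m³/s
w_4 = (21.5 − 14.2)/2 = 3.65 m; q_4 = 0.96 × 0.41 × 3.65 = 1.437 m³/s
w_5 = (24.6 − 19.2)/2 = 2.7 m; q_5 = 1.17 × 0.48 × 2.7 = 1.516 m³/s
w_6 = (26.4 − 21.5)/2 = 2.45 m; q_6 = 0.46 × 0.21 × 2.45 = 0.2367 m³/s
w_7 = (26.4 − 24.6)/2 = 0.9 m; q_7 = 0.67 × 0.16 × 0.9 = 0.09648 m³/s
Q = Σ qᵢ = 9.886 m³/s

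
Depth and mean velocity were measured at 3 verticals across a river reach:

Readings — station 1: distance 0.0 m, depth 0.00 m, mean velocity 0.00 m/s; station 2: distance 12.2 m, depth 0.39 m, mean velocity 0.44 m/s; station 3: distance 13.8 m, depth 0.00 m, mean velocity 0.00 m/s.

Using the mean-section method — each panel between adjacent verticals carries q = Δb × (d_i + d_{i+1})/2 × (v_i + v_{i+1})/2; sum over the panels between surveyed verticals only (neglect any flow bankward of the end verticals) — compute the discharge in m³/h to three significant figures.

Panel 1-2: Δb = 12.2 m, d̄ = (0.00+0.39)/2 = 0.195, v̄ = (0.00+0.44)/2 = 0.22 → q = 12.2×0.195×0.22 = 0.5234 m³/s
Panel 2-3: Δb = 1.6 m, d̄ = (0.39+0.00)/2 = 0.195, v̄ = (0.44+0.00)/2 = 0.22 → q = 1.6×0.195×0.22 = 0.06864 m³/s
Q = Σ q = 0.5920 m³/s
= 0.5920 × 3600 = 2131 m³/h

2130 m³/h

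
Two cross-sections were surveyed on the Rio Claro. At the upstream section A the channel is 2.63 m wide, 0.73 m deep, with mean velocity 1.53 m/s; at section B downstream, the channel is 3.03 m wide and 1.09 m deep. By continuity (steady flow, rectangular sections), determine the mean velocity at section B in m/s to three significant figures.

0.889 m/s

Q = A₁V₁ = (2.63×0.73) × 1.53 = 2.937 m³/s
A₂ = 3.03 × 1.09 = 3.303 m²
V₂ = Q/A₂ = 2.937/3.303 = 0.8894 m/s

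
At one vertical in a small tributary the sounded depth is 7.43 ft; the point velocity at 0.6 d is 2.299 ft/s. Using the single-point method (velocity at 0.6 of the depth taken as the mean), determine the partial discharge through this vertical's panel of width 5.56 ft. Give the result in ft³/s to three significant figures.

v̄ = v₀.₆ = 2.299 ft/s
q = v̄ × d × w = 2.299 × 7.43 × 5.56 = 94.97 ft³/s

95.0 ft³/s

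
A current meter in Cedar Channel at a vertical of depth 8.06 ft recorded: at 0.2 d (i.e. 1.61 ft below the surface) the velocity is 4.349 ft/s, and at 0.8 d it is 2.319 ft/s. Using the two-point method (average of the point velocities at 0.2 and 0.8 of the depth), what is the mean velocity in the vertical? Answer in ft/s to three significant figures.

3.33 ft/s

v̄ = (4.349 + 2.319) / 2 = 3.334 ft/s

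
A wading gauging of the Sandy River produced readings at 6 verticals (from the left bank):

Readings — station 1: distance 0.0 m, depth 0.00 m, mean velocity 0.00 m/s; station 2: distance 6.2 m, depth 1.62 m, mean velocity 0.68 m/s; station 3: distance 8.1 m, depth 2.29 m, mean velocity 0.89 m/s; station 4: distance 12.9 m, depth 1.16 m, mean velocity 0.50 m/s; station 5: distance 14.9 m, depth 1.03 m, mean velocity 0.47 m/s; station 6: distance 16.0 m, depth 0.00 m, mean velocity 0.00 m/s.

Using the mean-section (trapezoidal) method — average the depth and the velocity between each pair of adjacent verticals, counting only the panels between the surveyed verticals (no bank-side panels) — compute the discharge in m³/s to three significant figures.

Panel 1-2: Δb = 6.2 m, d̄ = (0.00+1.62)/2 = 0.81, v̄ = (0.00+0.68)/2 = 0.34 → q = 6.2×0.81×0.34 = 1.707 m³/s
Panel 2-3: Δb = 1.9 m, d̄ = (1.62+2.29)/2 = 1.955, v̄ = (0.68+0.89)/2 = 0.785 → q = 1.9×1.955×0.785 = 2.916 m³/s
Panel 3-4: Δb = 4.8 m, d̄ = (2.29+1.16)/2 = 1.725, v̄ = (0.89+0.50)/2 = 0.695 → q = 4.8×1.725×0.695 = 5.755 m³/s
Panel 4-5: Δb = 2 m, d̄ = (1.16+1.03)/2 = 1.095, v̄ = (0.50+0.47)/2 = 0.485 → q = 2×1.095×0.485 = 1.062 m³/s
Panel 5-6: Δb = 1.1 m, d̄ = (1.03+0.00)/2 = 0.515, v̄ = (0.47+0.00)/2 = 0.235 → q = 1.1×0.515×0.235 = 0.1331 m³/s
Q = Σ q = 11.57 m³/s

11.6 m³/s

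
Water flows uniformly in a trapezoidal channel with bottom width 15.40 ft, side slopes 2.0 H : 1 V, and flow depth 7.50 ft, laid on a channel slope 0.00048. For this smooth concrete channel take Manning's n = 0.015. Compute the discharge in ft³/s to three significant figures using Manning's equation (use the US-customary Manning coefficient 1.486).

A = (b + z·y)·y = (15.40 + 2.0×7.50)×7.50 = 228.0 ft²
P = b + 2y√(1+z²) = 15.40 + 2×7.50×√(1+2.0²) = 48.94 ft
R = A/P = 228.0/48.94 = 4.659 ft
Q = (1.486/n)·A·R^(2/3)·S^(1/2) = (1.486/0.015) × 228.0 × 4.659^(2/3) × 0.00048^(1/2) = 1380 ft³/s

1380 ft³/s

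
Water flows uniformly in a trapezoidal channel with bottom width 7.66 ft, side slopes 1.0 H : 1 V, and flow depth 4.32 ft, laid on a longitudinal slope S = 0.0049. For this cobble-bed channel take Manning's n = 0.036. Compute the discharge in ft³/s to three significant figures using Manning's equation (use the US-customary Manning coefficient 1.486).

A = (b + z·y)·y = (7.66 + 1.0×4.32)×4.32 = 51.75 ft²
P = b + 2y√(1+z²) = 7.66 + 2×4.32×√(1+1.0²) = 19.88 ft
R = A/P = 51.75/19.88 = 2.603 ft
Q = (1.486/n)·A·R^(2/3)·S^(1/2) = (1.486/0.036) × 51.75 × 2.603^(2/3) × 0.0049^(1/2) = 283.0 ft³/s

283 ft³/s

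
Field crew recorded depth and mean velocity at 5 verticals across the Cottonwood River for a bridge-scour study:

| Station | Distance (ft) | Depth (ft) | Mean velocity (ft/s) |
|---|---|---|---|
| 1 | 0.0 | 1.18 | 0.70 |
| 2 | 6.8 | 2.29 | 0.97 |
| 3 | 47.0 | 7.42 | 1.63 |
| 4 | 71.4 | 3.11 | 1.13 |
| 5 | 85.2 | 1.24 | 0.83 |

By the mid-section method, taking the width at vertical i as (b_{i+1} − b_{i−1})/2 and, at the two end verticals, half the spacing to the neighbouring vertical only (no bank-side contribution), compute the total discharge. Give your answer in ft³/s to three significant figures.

w_1 = (6.8 − 0.0)/2 = 3.4 ft; q_1 = 0.70 × 1.18 × 3.4 = 2.808 ft³/s
w_2 = (47.0 − 0.0)/2 = 23.5 ft; q_2 = 0.97 × 2.29 × 23.5 = 52.20 ft³/s
w_3 = (71.4 − 6.8)/2 = 32.3 ft; q_3 = 1.63 × 7.42 × 32.3 = 390.7 ft³/s
w_4 = (85.2 − 47.0)/2 = 19.1 ft; q_4 = 1.13 × 3.11 × 19.1 = 67.12 ft³/s
w_5 = (85.2 − 71.4)/2 = 6.9 ft; q_5 = 0.83 × 1.24 × 6.9 = 7.101 ft³/s
Q = Σ qᵢ = 519.9 ft³/s

520 ft³/s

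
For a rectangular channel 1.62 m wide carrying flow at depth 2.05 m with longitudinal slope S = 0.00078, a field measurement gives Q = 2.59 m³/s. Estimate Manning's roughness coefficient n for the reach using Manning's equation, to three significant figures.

0.0249

A = b·y = 1.62 × 2.05 = 3.321 m²
P = b + 2y = 1.62 + 2×2.05 = 5.720 m
R = A/P = 3.321/5.720 = 0.5806 m
n = (1/Q)·A·R^(2/3)·S^(1/2) = (1/2.59) × 3.321 × 0.6960 × 0.02793 = 0.02492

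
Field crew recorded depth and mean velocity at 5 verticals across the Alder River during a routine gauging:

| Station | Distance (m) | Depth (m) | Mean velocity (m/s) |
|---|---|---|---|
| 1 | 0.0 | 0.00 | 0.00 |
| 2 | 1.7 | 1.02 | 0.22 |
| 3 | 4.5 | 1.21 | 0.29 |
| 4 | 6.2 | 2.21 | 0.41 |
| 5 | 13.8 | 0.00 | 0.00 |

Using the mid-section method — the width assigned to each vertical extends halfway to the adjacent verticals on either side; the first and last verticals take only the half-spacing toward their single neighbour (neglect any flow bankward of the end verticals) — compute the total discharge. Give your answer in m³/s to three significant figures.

5.51 m³/s

w_2 = (4.5 − 0.0)/2 = 2.25 m; q_2 = 0.22 × 1.02 × 2.25 = 0.5049 m³/s
w_3 = (6.2 − 1.7)/2 = 2.25 m; q_3 = 0.29 × 1.21 × 2.25 = 0.7895 m³/s
w_4 = (13.8 − 4.5)/2 = 4.65 m; q_4 = 0.41 × 2.21 × 4.65 = 4.213 m³/s
Stations 1, 5 contribute zero (depth or velocity is 0).
Q = Σ qᵢ = 5.508 m³/s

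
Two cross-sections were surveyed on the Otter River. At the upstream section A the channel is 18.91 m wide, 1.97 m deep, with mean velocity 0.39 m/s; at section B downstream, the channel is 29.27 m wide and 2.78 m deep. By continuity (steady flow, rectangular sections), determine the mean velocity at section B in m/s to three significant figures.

Q = A₁V₁ = (18.91×1.97) × 0.39 = 14.53 m³/s
A₂ = 29.27 × 2.78 = 81.37 m²
V₂ = Q/A₂ = 14.53/81.37 = 0.1785 m/s

0.179 m/s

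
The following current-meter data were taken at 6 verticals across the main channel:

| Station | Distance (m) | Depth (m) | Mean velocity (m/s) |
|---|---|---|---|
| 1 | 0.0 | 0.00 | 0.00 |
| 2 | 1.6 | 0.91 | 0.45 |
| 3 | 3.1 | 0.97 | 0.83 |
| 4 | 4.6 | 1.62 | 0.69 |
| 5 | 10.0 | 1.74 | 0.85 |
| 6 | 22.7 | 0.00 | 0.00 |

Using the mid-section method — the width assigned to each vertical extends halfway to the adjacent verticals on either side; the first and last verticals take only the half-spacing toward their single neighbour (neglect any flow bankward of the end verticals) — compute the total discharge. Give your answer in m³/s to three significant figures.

w_2 = (3.1 − 0.0)/2 = 1.55 m; q_2 = 0.45 × 0.91 × 1.55 = 0.6347 m³/s
w_3 = (4.6 − 1.6)/2 = 1.5 m; q_3 = 0.83 × 0.97 × 1.5 = 1.208 m³/s
w_4 = (10.0 − 3.1)/2 = 3.45 m; q_4 = 0.69 × 1.62 × 3.45 = 3.856 m³/s
w_5 = (22.7 − 4.6)/2 = 9.05 m; q_5 = 0.85 × 1.74 × 9.05 = 13.38 m³/s
Stations 1, 6 contribute zero (depth or velocity is 0).
Q = Σ qᵢ = 19.08 m³/s

19.1 m³/s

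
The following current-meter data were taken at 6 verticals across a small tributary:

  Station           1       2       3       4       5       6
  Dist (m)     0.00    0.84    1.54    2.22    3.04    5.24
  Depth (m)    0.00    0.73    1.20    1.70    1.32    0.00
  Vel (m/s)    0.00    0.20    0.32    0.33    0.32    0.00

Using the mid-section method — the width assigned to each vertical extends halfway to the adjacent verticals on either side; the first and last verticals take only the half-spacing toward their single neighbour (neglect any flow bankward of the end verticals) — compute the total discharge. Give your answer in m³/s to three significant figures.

1.44 m³/s

w_2 = (1.54 − 0.00)/2 = 0.77 m; q_2 = 0.20 × 0.73 × 0.77 = 0.1124 m³/s
w_3 = (2.22 − 0.84)/2 = 0.69 m; q_3 = 0.32 × 1.20 × 0.69 = 0.2650 m³/s
w_4 = (3.04 − 1.54)/2 = 0.75 m; q_4 = 0.33 × 1.70 × 0.75 = 0.4208 m³/s
w_5 = (5.24 − 2.22)/2 = 1.51 m; q_5 = 0.32 × 1.32 × 1.51 = 0.6378 m³/s
Stations 1, 6 contribute zero (depth or velocity is 0).
Q = Σ qᵢ = 1.436 m³/s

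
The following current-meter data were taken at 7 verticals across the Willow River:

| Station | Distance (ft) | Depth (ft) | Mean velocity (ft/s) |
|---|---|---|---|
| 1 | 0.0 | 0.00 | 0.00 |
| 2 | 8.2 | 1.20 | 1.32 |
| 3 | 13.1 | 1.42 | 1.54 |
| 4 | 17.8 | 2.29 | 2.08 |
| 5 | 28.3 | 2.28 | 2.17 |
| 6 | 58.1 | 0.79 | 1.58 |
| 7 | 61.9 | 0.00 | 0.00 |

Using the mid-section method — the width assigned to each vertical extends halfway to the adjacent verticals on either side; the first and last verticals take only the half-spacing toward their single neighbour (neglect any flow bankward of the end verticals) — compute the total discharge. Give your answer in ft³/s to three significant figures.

w_2 = (13.1 − 0.0)/2 = 6.55 ft; q_2 = 1.32 × 1.20 × 6.55 = 10.38 ft³/s
w_3 = (17.8 − 8.2)/2 = 4.8 ft; q_3 = 1.54 × 1.42 × 4.8 = 10.50 ft³/s
w_4 = (28.3 − 13.1)/2 = 7.6 ft; q_4 = 2.08 × 2.29 × 7.6 = 36.20 ft³/s
w_5 = (58.1 − 17.8)/2 = 20.15 ft; q_5 = 2.17 × 2.28 × 20.15 = 99.69 ft³/s
w_6 = (61.9 − 28.3)/2 = 16.8 ft; q_6 = 1.58 × 0.79 × 16.8 = 20.97 ft³/s
Stations 1, 7 contribute zero (depth or velocity is 0).
Q = Σ qᵢ = 177.7 ft³/s

178 ft³/s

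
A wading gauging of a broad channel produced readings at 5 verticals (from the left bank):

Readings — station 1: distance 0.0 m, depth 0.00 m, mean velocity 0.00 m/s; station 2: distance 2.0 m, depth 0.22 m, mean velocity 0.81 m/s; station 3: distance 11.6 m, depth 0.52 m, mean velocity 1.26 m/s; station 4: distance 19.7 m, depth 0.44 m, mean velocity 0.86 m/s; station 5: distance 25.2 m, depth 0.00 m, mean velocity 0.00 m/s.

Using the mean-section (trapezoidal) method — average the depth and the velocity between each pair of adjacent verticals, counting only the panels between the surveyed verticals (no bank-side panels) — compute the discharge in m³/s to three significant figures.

Panel 1-2: Δb = 2 m, d̄ = (0.00+0.22)/2 = 0.11, v̄ = (0.00+0.81)/2 = 0.405 → q = 2×0.11×0.405 = 0.08910 m³/s
Panel 2-3: Δb = 9.6 m, d̄ = (0.22+0.52)/2 = 0.37, v̄ = (0.81+1.26)/2 = 1.035 → q = 9.6×0.37×1.035 = 3.676 m³/s
Panel 3-4: Δb = 8.1 m, d̄ = (0.52+0.44)/2 = 0.48, v̄ = (1.26+0.86)/2 = 1.06 → q = 8.1×0.48×1.06 = 4.121 m³/s
Panel 4-5: Δb = 5.5 m, d̄ = (0.44+0.00)/2 = 0.22, v̄ = (0.86+0.00)/2 = 0.43 → q = 5.5×0.22×0.43 = 0.5203 m³/s
Q = Σ q = 8.407 m³/s

8.41 m³/s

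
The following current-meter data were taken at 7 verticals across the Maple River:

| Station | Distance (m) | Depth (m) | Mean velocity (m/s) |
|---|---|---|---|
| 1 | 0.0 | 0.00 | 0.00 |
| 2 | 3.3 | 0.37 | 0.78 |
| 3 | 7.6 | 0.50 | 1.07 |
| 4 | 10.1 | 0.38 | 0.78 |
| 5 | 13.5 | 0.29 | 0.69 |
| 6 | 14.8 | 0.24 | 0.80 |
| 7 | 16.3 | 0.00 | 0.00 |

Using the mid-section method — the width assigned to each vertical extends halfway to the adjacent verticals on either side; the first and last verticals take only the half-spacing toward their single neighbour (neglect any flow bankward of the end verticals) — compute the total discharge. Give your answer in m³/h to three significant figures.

w_2 = (7.6 − 0.0)/2 = 3.8 m; q_2 = 0.78 × 0.37 × 3.8 = 1.097 m³/s
w_3 = (10.1 − 3.3)/2 = 3.4 m; q_3 = 1.07 × 0.50 × 3.4 = 1.819 m³/s
w_4 = (13.5 − 7.6)/2 = 2.95 m; q_4 = 0.78 × 0.38 × 2.95 = 0.8744 m³/s
w_5 = (14.8 − 10.1)/2 = 2.35 m; q_5 = 0.69 × 0.29 × 2.35 = 0.4702 m³/s
w_6 = (16.3 − 13.5)/2 = 1.4 m; q_6 = 0.80 × 0.24 × 1.4 = 0.2688 m³/s
Stations 1, 7 contribute zero (depth or velocity is 0).
Q = Σ qᵢ = 4.529 m³/s
= 4.529 × 3600 = 16300 m³/h

16300 m³/h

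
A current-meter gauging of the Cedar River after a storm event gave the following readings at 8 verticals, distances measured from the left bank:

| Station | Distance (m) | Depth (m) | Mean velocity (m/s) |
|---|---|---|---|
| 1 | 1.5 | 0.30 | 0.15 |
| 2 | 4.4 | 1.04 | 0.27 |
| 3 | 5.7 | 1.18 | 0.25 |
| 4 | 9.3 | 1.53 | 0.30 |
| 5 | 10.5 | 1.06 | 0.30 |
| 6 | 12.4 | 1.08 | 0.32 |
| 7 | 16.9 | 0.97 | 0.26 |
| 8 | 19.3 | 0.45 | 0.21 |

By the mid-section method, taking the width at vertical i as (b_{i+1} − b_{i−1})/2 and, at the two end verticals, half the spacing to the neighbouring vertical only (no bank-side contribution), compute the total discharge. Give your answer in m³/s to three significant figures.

5.06 m³/s

w_1 = (4.4 − 1.5)/2 = 1.45 m; q_1 = 0.15 × 0.30 × 1.45 = 0.06525 m³/s
w_2 = (5.7 − 1.5)/2 = 2.1 m; q_2 = 0.27 × 1.04 × 2.1 = 0.5897 m³/s
w_3 = (9.3 − 4.4)/2 = 2.45 m; q_3 = 0.25 × 1.18 × 2.45 = 0.7228 m³/s
w_4 = (10.5 − 5.7)/2 = 2.4 m; q_4 = 0.30 × 1.53 × 2.4 = 1.102 m³/s
w_5 = (12.4 − 9.3)/2 = 1.55 m; q_5 = 0.30 × 1.06 × 1.55 = 0.4929 m³/s
w_6 = (16.9 − 10.5)/2 = 3.2 m; q_6 = 0.32 × 1.08 × 3.2 = 1.106 m³/s
w_7 = (19.3 − 12.4)/2 = 3.45 m; q_7 = 0.26 × 0.97 × 3.45 = 0.8701 m³/s
w_8 = (19.3 − 16.9)/2 = 1.2 m; q_8 = 0.21 × 0.45 × 1.2 = 0.1134 m³/s
Q = Σ qᵢ = 5.062 m³/s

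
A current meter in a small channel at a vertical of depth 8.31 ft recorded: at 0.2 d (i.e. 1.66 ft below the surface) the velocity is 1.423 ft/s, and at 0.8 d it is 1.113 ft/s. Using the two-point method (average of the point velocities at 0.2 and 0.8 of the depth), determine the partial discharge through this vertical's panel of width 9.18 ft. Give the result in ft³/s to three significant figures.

96.7 ft³/s

v̄ = (1.423 + 1.113) / 2 = 1.268 ft/s
q = v̄ × d × w = 1.268 × 8.31 × 9.18 = 96.73 ft³/s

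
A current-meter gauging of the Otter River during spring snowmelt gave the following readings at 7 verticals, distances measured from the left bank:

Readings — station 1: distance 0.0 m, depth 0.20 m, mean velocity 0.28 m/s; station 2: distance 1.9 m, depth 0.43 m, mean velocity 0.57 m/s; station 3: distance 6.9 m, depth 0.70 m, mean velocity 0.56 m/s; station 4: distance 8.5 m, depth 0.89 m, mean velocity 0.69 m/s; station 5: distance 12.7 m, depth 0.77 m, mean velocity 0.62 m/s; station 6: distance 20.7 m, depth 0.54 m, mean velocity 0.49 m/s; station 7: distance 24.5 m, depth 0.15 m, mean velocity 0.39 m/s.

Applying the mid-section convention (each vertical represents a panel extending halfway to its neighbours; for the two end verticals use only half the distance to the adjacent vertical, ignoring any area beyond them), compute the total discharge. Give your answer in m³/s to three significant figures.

w_1 = (1.9 − 0.0)/2 = 0.95 m; q_1 = 0.28 × 0.20 × 0.95 = 0.05320 m³/s
w_2 = (6.9 − 0.0)/2 = 3.45 m; q_2 = 0.57 × 0.43 × 3.45 = 0.8456 m³/s
w_3 = (8.5 − 1.9)/2 = 3.3 m; q_3 = 0.56 × 0.70 × 3.3 = 1.294 m³/s
w_4 = (12.7 − 6.9)/2 = 2.9 m; q_4 = 0.69 × 0.89 × 2.9 = 1.781 m³/s
w_5 = (20.7 − 8.5)/2 = 6.1 m; q_5 = 0.62 × 0.77 × 6.1 = 2.912 m³/s
w_6 = (24.5 − 12.7)/2 = 5.9 m; q_6 = 0.49 × 0.54 × 5.9 = 1.561 m³/s
w_7 = (24.5 − 20.7)/2 = 1.9 m; q_7 = 0.39 × 0.15 × 1.9 = 0.1112 m³/s
Q = Σ qᵢ = 8.558 m³/s

8.56 m³/s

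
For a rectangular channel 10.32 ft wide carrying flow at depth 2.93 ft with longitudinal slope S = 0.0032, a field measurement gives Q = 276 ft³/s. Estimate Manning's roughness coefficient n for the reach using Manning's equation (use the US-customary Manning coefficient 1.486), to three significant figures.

0.0140

A = b·y = 10.32 × 2.93 = 30.24 ft²
P = b + 2y = 10.32 + 2×2.93 = 16.18 ft
R = A/P = 30.24/16.18 = 1.869 ft
n = (1.486/Q)·A·R^(2/3)·S^(1/2) = (1.486/276) × 30.24 × 1.517 × 0.05657 = 0.01397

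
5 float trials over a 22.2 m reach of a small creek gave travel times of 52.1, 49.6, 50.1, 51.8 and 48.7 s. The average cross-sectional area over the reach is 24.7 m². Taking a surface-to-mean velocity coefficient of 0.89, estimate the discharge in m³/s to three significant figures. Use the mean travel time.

t̄ = (52.1 + 49.6 + 50.1 + 51.8 + 48.7) / 5 = 50.46 s
v_surface = L / t̄ = 22.2 / 50.46 = 0.4400 m/s
v_mean = 0.89 × 0.4400 = 0.3916 m/s
Q = A × v_mean = 24.7 × 0.3916 = 9.671 m³/s

9.67 m³/s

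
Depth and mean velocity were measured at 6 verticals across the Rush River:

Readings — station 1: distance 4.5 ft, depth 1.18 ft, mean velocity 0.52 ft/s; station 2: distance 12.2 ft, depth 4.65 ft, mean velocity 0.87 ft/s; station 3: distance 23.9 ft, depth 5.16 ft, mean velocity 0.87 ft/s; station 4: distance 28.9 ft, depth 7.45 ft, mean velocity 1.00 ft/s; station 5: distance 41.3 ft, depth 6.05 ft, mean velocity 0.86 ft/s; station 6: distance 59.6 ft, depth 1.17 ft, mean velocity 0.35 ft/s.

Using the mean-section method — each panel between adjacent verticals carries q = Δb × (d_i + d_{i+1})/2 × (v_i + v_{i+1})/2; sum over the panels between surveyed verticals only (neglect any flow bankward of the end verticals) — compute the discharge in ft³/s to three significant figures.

213 ft³/s

Panel 1-2: Δb = 7.7 ft, d̄ = (1.18+4.65)/2 = 2.915, v̄ = (0.52+0.87)/2 = 0.695 → q = 7.7×2.915×0.695 = 15.60 ft³/s
Panel 2-3: Δb = 11.7 ft, d̄ = (4.65+5.16)/2 = 4.905, v̄ = (0.87+0.87)/2 = 0.87 → q = 11.7×4.905×0.87 = 49.93 ft³/s
Panel 3-4: Δb = 5 ft, d̄ = (5.16+7.45)/2 = 6.305, v̄ = (0.87+1.00)/2 = 0.935 → q = 5×6.305×0.935 = 29.48 ft³/s
Panel 4-5: Δb = 12.4 ft, d̄ = (7.45+6.05)/2 = 6.75, v̄ = (1.00+0.86)/2 = 0.93 → q = 12.4×6.75×0.93 = 77.84 ft³/s
Panel 5-6: Δb = 18.3 ft, d̄ = (6.05+1.17)/2 = 3.61, v̄ = (0.86+0.35)/2 = 0.605 → q = 18.3×3.61×0.605 = 39.97 ft³/s
Q = Σ q = 212.8 ft³/s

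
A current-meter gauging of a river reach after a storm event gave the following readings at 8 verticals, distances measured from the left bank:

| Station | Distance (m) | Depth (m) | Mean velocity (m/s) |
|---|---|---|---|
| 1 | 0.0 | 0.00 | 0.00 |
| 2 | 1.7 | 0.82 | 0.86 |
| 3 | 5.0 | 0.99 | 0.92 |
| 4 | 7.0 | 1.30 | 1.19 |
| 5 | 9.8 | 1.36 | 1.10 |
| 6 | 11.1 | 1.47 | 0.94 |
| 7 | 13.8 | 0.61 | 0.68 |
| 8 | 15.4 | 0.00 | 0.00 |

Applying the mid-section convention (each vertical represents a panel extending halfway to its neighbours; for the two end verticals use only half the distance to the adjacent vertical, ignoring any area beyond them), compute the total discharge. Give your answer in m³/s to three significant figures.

14.6 m³/s

w_2 = (5.0 − 0.0)/2 = 2.5 m; q_2 = 0.86 × 0.82 × 2.5 = 1.763 m³/s
w_3 = (7.0 − 1.7)/2 = 2.65 m; q_3 = 0.92 × 0.99 × 2.65 = 2.414 m³/s
w_4 = (9.8 − 5.0)/2 = 2.4 m; q_4 = 1.19 × 1.30 × 2.4 = 3.713 m³/s
w_5 = (11.1 − 7.0)/2 = 2.05 m; q_5 = 1.10 × 1.36 × 2.05 = 3.067 m³/s
w_6 = (13.8 − 9.8)/2 = 2 m; q_6 = 0.94 × 1.47 × 2 = 2.764 m³/s
w_7 = (15.4 − 11.1)/2 = 2.15 m; q_7 = 0.68 × 0.61 × 2.15 = 0.8918 m³/s
Stations 1, 8 contribute zero (depth or velocity is 0).
Q = Σ qᵢ = 14.61 m³/s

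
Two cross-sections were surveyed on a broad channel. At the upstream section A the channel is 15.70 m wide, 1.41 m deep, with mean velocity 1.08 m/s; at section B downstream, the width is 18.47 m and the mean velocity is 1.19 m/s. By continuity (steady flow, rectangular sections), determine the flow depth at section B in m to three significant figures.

1.09 m

Q = A₁V₁ = (15.70×1.41) × 1.08 = 23.91 m³/s
d₂ = Q/(b₂ V₂) = 23.91/(18.47×1.19) = 1.088 m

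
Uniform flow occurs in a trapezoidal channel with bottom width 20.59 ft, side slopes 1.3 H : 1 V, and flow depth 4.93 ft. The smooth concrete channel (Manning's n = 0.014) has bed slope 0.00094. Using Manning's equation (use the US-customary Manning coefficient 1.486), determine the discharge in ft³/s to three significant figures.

A = (b + z·y)·y = (20.59 + 1.3×4.93)×4.93 = 133.1 ft²
P = b + 2y√(1+z²) = 20.59 + 2×4.93×√(1+1.3²) = 36.76 ft
R = A/P = 133.1/36.76 = 3.621 ft
Q = (1.486/n)·A·R^(2/3)·S^(1/2) = (1.486/0.014) × 133.1 × 3.621^(2/3) × 0.00094^(1/2) = 1021 ft³/s

1020 ft³/s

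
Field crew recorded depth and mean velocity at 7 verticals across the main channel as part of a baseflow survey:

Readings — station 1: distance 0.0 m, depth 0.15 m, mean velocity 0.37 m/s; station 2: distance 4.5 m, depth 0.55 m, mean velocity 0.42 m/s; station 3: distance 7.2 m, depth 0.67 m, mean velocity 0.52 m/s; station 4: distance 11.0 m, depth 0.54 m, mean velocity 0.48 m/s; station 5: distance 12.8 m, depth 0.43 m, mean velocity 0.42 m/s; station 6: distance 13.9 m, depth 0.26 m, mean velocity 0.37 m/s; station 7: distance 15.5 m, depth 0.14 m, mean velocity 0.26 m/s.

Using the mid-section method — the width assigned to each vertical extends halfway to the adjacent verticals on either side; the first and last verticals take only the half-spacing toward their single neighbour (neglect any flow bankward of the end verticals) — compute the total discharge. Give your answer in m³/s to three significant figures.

w_1 = (4.5 − 0.0)/2 = 2.25 m; q_1 = 0.37 × 0.15 × 2.25 = 0.1249 m³/s
w_2 = (7.2 − 0.0)/2 = 3.6 m; q_2 = 0.42 × 0.55 × 3.6 = 0.8316 m³/s
w_3 = (11.0 − 4.5)/2 = 3.25 m; q_3 = 0.52 × 0.67 × 3.25 = 1.132 m³/s
w_4 = (12.8 − 7.2)/2 = 2.8 m; q_4 = 0.48 × 0.54 × 2.8 = 0.7258 m³/s
w_5 = (13.9 − 11.0)/2 = 1.45 m; q_5 = 0.42 × 0.43 × 1.45 = 0.2619 m³/s
w_6 = (15.5 − 12.8)/2 = 1.35 m; q_6 = 0.37 × 0.26 × 1.35 = 0.1299 m³/s
w_7 = (15.5 − 13.9)/2 = 0.8 m; q_7 = 0.26 × 0.14 × 0.8 = 0.02912 m³/s
Q = Σ qᵢ = 3.235 m³/s

3.24 m³/s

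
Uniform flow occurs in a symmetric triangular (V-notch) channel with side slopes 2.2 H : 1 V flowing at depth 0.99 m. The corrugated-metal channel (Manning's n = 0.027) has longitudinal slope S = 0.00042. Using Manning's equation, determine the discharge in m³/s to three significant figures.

0.962 m³/s

A = z·y² = 2.2×0.99² = 2.156 m²
P = 2y√(1+z²) = 2×0.99×√(1+2.2²) = 4.785 m
R = A/P = 2.156/4.785 = 0.4506 m
Q = (1/n)·A·R^(2/3)·S^(1/2) = (1/0.027) × 2.156 × 0.4506^(2/3) × 0.00042^(1/2) = 0.9620 m³/s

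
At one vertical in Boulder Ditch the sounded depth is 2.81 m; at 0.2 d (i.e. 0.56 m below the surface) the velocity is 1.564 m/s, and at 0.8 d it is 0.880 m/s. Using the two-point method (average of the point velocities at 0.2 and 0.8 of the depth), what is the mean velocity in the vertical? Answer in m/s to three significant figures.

1.22 m/s

v̄ = (1.564 + 0.880) / 2 = 1.222 m/s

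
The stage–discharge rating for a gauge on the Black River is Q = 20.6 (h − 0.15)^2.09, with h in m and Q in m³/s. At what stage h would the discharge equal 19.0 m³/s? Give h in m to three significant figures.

1.11 m

h − h₀ = (Q/C)^(1/b) = (19.0/20.6)^(1/2.09) = 0.9621 m
h = 0.15 + 0.9621 = 1.112 m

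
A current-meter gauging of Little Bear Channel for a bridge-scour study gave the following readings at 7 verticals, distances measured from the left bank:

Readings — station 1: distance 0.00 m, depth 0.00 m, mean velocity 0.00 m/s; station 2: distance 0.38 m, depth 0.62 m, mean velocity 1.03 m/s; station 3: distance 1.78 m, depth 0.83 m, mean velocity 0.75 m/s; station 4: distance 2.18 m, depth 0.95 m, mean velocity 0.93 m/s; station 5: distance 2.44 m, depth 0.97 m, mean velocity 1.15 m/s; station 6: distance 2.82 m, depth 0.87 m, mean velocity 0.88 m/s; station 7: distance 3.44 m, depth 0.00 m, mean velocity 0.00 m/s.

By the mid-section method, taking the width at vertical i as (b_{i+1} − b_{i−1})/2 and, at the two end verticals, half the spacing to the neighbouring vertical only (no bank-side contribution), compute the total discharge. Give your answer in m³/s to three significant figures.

2.16 m³/s

w_2 = (1.78 − 0.00)/2 = 0.89 m; q_2 = 1.03 × 0.62 × 0.89 = 0.5684 m³/s
w_3 = (2.18 − 0.38)/2 = 0.9 m; q_3 = 0.75 × 0.83 × 0.9 = 0.5603 m³/s
w_4 = (2.44 − 1.78)/2 = 0.33 m; q_4 = 0.93 × 0.95 × 0.33 = 0.2916 m³/s
w_5 = (2.82 − 2.18)/2 = 0.32 m; q_5 = 1.15 × 0.97 × 0.32 = 0.3570 m³/s
w_6 = (3.44 − 2.44)/2 = 0.5 m; q_6 = 0.88 × 0.87 × 0.5 = 0.3828 m³/s
Stations 1, 7 contribute zero (depth or velocity is 0).
Q = Σ qᵢ = 2.160 m³/s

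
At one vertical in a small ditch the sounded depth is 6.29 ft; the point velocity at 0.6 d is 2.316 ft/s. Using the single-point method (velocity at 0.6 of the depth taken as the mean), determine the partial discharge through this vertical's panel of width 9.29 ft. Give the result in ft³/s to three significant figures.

135 ft³/s

v̄ = v₀.₆ = 2.316 ft/s
q = v̄ × d × w = 2.316 × 6.29 × 9.29 = 135.3 ft³/s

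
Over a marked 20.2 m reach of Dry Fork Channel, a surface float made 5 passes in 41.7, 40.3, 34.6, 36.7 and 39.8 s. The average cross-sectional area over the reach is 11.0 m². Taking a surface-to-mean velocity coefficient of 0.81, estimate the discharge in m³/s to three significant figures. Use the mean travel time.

4.66 m³/s

t̄ = (41.7 + 40.3 + 34.6 + 36.7 + 39.8) / 5 = 38.62 s
v_surface = L / t̄ = 20.2 / 38.62 = 0.5230 m/s
v_mean = 0.81 × 0.5230 = 0.4237 m/s
Q = A × v_mean = 11.0 × 0.4237 = 4.660 m³/s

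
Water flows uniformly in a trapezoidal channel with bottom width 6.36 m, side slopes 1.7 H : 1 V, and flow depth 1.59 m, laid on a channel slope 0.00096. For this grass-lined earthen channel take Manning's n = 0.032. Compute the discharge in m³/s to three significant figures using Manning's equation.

A = (b + z·y)·y = (6.36 + 1.7×1.59)×1.59 = 14.41 m²
P = b + 2y√(1+z²) = 6.36 + 2×1.59×√(1+1.7²) = 12.63 m
R = A/P = 14.41/12.63 = 1.141 m
Q = (1/n)·A·R^(2/3)·S^(1/2) = (1/0.032) × 14.41 × 1.141^(2/3) × 0.00096^(1/2) = 15.23 m³/s

15.2 m³/s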